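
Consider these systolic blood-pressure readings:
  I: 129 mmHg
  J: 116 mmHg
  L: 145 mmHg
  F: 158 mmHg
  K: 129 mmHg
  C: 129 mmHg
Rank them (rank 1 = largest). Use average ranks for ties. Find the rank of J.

6

Sorted (descending): 158, 145, 129, 129, 129, 116
The 3 values of 129 occupy positions 3–5 → average rank 4.
J has value 116 mmHg → rank 6.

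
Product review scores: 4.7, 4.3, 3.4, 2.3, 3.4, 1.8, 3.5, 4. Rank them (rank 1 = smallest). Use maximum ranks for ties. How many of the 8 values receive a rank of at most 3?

2

Sorted (ascending): 1.8, 2.3, 3.4, 3.4, 3.5, 4, 4.3, 4.7
The 2 values of 3.4 occupy positions 3–4 → each gets rank 4.
Ranks ≤ 3: {1, 2} → 2 values.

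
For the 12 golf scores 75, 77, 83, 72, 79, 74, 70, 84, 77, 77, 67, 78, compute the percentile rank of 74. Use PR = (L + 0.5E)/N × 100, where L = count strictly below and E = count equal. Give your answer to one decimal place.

29.2

N = 12.
Strictly below 74: 3. Equal to 74: 1.
PR = (3 + 0.5·1)/12 × 100 = 29.2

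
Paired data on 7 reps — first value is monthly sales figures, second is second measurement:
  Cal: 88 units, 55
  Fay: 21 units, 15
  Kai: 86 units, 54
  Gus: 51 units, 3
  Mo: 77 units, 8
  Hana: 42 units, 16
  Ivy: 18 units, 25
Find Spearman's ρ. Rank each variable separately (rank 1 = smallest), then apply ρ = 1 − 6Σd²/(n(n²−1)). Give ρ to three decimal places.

Ranks of variable 1: 7, 2, 6, 4, 5, 3, 1
Ranks of variable 2: 7, 3, 6, 1, 2, 4, 5
d = r₁ − r₂: 0, -1, 0, 3, 3, -1, -4
d²: 0, 1, 0, 9, 9, 1, 16; Σd² = 36
ρ = 1 − 6·36/(7·48) = 1 − 216/336 = 0.357

0.357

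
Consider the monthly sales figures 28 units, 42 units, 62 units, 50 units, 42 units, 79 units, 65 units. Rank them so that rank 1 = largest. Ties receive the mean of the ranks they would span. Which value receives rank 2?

65

Sorted (descending): 79, 65, 62, 50, 42, 42, 28
The 2 values of 42 occupy positions 5–6 → average rank (5+6)/2 = 5.5.
Rank 2 → value 65.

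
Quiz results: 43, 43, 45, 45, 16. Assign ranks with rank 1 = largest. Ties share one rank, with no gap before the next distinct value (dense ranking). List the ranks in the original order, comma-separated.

2, 2, 1, 1, 3

Sorted (descending): 45, 45, 43, 43, 16
The 2 values of 45 share dense rank 1.
The 2 values of 43 share dense rank 2.
Remaining distinct values take the next consecutive integers.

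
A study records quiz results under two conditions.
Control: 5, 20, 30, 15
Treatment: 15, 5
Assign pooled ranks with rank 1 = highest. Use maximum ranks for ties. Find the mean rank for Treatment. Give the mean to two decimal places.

Sorted (descending): 30, 20, 15, 15, 5, 5
The 2 values of 15 occupy positions 3–4 → each gets rank 4.
The 2 values of 5 occupy positions 5–6 → each gets rank 6.
Treatment values → pooled ranks: 15→4, 5→6
Mean rank = (4 + 6) / 2 = 5.00

5.00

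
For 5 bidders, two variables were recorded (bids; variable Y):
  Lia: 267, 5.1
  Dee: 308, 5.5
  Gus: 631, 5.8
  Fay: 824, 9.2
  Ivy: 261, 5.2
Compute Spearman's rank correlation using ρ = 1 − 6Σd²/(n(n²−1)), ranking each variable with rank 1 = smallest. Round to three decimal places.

Ranks of variable 1: 2, 3, 4, 5, 1
Ranks of variable 2: 1, 3, 4, 5, 2
d = r₁ − r₂: 1, 0, 0, 0, -1
d²: 1, 0, 0, 0, 1; Σd² = 2
ρ = 1 − 6·2/(5·24) = 1 − 12/120 = 0.900

0.900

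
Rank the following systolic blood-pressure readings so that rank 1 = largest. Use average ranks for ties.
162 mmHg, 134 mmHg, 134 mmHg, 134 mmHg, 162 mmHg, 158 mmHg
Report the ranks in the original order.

Sorted (descending): 162, 162, 158, 134, 134, 134
The 2 values of 162 occupy positions 1–2 → average rank (1+2)/2 = 1.5.
The 3 values of 134 occupy positions 4–6 → average rank 5.

1.5, 5, 5, 5, 1.5, 3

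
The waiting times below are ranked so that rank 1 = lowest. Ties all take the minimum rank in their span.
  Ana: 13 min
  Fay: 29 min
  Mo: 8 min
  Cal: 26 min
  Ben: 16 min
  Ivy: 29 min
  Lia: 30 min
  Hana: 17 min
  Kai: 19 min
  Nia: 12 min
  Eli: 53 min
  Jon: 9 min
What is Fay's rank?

Sorted (ascending): 8, 9, 12, 13, 16, 17, 19, 26, 29, 29, 30, 53
The 2 values of 29 occupy positions 9–10 → each gets rank 9.
Fay has value 29 min → rank 9.

9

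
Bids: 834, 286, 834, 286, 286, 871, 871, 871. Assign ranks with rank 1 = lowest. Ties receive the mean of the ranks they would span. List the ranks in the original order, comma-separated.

Sorted (ascending): 286, 286, 286, 834, 834, 871, 871, 871
The 3 values of 286 occupy positions 1–3 → average rank 2.
The 2 values of 834 occupy positions 4–5 → average rank (4+5)/2 = 4.5.
The 3 values of 871 occupy positions 6–8 → average rank 7.

4.5, 2, 4.5, 2, 2, 7, 7, 7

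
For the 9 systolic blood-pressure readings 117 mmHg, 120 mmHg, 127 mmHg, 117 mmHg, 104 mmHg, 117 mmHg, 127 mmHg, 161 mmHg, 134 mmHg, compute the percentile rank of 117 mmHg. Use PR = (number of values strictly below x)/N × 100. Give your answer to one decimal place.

N = 9.
Strictly below 117: 1. Equal to 117: 3.
PR = 1/9 × 100 = 11.1

11.1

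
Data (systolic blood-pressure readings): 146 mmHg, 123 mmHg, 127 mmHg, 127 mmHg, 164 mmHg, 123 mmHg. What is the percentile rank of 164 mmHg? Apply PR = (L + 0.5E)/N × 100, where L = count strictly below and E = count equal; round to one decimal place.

N = 6.
Strictly below 164: 5. Equal to 164: 1.
PR = (5 + 0.5·1)/6 × 100 = 91.7

91.7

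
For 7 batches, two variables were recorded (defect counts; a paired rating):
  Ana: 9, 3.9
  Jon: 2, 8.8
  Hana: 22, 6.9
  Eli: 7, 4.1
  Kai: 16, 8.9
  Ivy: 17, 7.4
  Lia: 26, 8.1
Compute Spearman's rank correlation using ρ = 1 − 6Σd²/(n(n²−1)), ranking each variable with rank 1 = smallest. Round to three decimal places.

0.071

Ranks of variable 1: 3, 1, 6, 2, 4, 5, 7
Ranks of variable 2: 1, 6, 3, 2, 7, 4, 5
d = r₁ − r₂: 2, -5, 3, 0, -3, 1, 2
d²: 4, 25, 9, 0, 9, 1, 4; Σd² = 52
ρ = 1 − 6·52/(7·48) = 1 − 312/336 = 0.071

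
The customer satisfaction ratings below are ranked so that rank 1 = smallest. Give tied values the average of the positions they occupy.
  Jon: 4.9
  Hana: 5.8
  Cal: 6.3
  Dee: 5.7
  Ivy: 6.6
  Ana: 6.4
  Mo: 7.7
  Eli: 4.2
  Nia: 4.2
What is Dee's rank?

Sorted (ascending): 4.2, 4.2, 4.9, 5.7, 5.8, 6.3, 6.4, 6.6, 7.7
The 2 values of 4.2 occupy positions 1–2 → average rank (1+2)/2 = 1.5.
Dee has value 5.7 → rank 4.

4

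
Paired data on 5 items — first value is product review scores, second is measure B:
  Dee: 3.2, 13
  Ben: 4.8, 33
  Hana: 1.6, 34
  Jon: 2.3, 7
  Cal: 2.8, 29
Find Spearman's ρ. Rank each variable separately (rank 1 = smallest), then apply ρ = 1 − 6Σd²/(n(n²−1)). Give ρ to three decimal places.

Ranks of variable 1: 4, 5, 1, 2, 3
Ranks of variable 2: 2, 4, 5, 1, 3
d = r₁ − r₂: 2, 1, -4, 1, 0
d²: 4, 1, 16, 1, 0; Σd² = 22
ρ = 1 − 6·22/(5·24) = 1 − 132/120 = -0.100

-0.100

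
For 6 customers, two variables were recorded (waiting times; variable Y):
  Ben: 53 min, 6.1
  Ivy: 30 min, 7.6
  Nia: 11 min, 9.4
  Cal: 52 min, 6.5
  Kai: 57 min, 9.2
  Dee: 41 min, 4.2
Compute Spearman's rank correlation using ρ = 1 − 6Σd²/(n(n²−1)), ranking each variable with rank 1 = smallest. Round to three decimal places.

Ranks of variable 1: 5, 2, 1, 4, 6, 3
Ranks of variable 2: 2, 4, 6, 3, 5, 1
d = r₁ − r₂: 3, -2, -5, 1, 1, 2
d²: 9, 4, 25, 1, 1, 4; Σd² = 44
ρ = 1 − 6·44/(6·35) = 1 − 264/210 = -0.257

-0.257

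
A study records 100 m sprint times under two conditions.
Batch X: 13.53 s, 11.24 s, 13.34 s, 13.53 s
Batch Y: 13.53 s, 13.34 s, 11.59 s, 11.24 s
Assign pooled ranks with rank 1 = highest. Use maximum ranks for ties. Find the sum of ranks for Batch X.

Sorted (descending): 13.53, 13.53, 13.53, 13.34, 13.34, 11.59, 11.24, 11.24
The 3 values of 13.53 occupy positions 1–3 → each gets rank 3.
The 2 values of 13.34 occupy positions 4–5 → each gets rank 5.
The 2 values of 11.24 occupy positions 7–8 → each gets rank 8.
Batch X values → pooled ranks: 13.53→3, 11.24→8, 13.34→5, 13.53→3
Rank sum = 3 + 8 + 5 + 3 = 19

19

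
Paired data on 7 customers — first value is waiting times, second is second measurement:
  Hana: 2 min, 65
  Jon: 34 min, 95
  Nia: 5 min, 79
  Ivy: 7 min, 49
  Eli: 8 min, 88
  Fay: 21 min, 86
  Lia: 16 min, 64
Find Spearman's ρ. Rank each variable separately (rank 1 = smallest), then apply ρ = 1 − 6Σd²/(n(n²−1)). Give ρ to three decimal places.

Ranks of variable 1: 1, 7, 2, 3, 4, 6, 5
Ranks of variable 2: 3, 7, 4, 1, 6, 5, 2
d = r₁ − r₂: -2, 0, -2, 2, -2, 1, 3
d²: 4, 0, 4, 4, 4, 1, 9; Σd² = 26
ρ = 1 − 6·26/(7·48) = 1 − 156/336 = 0.536

0.536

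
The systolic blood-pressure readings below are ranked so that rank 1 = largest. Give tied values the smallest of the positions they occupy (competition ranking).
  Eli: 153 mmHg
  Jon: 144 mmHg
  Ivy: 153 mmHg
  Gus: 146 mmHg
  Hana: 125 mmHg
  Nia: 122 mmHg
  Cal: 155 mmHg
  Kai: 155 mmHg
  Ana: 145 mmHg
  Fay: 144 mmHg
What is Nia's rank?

10

Sorted (descending): 155, 155, 153, 153, 146, 145, 144, 144, 125, 122
The 2 values of 155 occupy positions 1–2 → each gets rank 1.
The 2 values of 153 occupy positions 3–4 → each gets rank 3.
The 2 values of 144 occupy positions 7–8 → each gets rank 7.
Nia has value 122 mmHg → rank 10.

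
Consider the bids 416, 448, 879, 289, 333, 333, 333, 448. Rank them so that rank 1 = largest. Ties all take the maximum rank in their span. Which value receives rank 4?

Sorted (descending): 879, 448, 448, 416, 333, 333, 333, 289
The 2 values of 448 occupy positions 2–3 → each gets rank 3.
The 3 values of 333 occupy positions 5–7 → each gets rank 7.
Rank 4 → value 416.

416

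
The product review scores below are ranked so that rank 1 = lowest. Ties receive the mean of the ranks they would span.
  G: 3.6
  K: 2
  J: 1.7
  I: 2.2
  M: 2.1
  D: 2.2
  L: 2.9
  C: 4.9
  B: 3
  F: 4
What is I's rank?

Sorted (ascending): 1.7, 2, 2.1, 2.2, 2.2, 2.9, 3, 3.6, 4, 4.9
The 2 values of 2.2 occupy positions 4–5 → average rank (4+5)/2 = 4.5.
I has value 2.2 → rank 4.5.

4.5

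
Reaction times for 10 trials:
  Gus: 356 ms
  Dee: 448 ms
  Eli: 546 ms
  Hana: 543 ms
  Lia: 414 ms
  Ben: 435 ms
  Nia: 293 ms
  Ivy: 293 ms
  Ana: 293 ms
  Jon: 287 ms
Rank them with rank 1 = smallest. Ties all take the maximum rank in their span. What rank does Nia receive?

4

Sorted (ascending): 287, 293, 293, 293, 356, 414, 435, 448, 543, 546
The 3 values of 293 occupy positions 2–4 → each gets rank 4.
Nia has value 293 ms → rank 4.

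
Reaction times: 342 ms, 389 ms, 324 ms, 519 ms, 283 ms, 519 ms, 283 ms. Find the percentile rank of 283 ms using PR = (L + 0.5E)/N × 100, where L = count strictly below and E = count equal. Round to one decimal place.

14.3

N = 7.
Strictly below 283: 0. Equal to 283: 2.
PR = (0 + 0.5·2)/7 × 100 = 14.3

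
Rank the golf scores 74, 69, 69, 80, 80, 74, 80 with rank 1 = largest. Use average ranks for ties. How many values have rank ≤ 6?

5

Sorted (descending): 80, 80, 80, 74, 74, 69, 69
The 3 values of 80 occupy positions 1–3 → average rank 2.
The 2 values of 74 occupy positions 4–5 → average rank (4+5)/2 = 4.5.
The 2 values of 69 occupy positions 6–7 → average rank (6+7)/2 = 6.5.
Ranks ≤ 6: {2, 2, 2, 4.5, 4.5} → 5 values.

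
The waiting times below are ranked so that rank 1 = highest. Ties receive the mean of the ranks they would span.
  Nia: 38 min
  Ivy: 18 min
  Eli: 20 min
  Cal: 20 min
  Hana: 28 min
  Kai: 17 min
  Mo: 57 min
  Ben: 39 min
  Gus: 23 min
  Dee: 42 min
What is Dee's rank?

2

Sorted (descending): 57, 42, 39, 38, 28, 23, 20, 20, 18, 17
The 2 values of 20 occupy positions 7–8 → average rank (7+8)/2 = 7.5.
Dee has value 42 min → rank 2.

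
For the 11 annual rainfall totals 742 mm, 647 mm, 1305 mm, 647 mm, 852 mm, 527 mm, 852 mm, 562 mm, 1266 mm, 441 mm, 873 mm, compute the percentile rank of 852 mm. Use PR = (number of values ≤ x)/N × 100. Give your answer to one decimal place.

72.7

N = 11.
Strictly below 852: 6. Equal to 852: 2.
PR = 8/11 × 100 = 72.7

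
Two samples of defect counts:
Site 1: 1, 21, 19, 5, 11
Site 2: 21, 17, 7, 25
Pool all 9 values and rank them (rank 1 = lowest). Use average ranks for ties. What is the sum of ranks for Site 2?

Sorted (ascending): 1, 5, 7, 11, 17, 19, 21, 21, 25
The 2 values of 21 occupy positions 7–8 → average rank (7+8)/2 = 7.5.
Site 2 values → pooled ranks: 21→7.5, 17→5, 7→3, 25→9
Rank sum = 7.5 + 5 + 3 + 9 = 24.5

24.5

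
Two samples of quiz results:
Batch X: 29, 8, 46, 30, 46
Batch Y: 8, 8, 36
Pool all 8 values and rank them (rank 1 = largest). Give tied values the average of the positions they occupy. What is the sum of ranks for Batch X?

Sorted (descending): 46, 46, 36, 30, 29, 8, 8, 8
The 2 values of 46 occupy positions 1–2 → average rank (1+2)/2 = 1.5.
The 3 values of 8 occupy positions 6–8 → average rank 7.
Batch X values → pooled ranks: 29→5, 8→7, 46→1.5, 30→4, 46→1.5
Rank sum = 5 + 7 + 1.5 + 4 + 1.5 = 19

19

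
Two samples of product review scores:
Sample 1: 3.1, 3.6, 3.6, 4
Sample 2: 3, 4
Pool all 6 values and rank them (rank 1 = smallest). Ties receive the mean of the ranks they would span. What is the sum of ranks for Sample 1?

Sorted (ascending): 3, 3.1, 3.6, 3.6, 4, 4
The 2 values of 3.6 occupy positions 3–4 → average rank (3+4)/2 = 3.5.
The 2 values of 4 occupy positions 5–6 → average rank (5+6)/2 = 5.5.
Sample 1 values → pooled ranks: 3.1→2, 3.6→3.5, 3.6→3.5, 4→5.5
Rank sum = 2 + 3.5 + 3.5 + 5.5 = 14.5

14.5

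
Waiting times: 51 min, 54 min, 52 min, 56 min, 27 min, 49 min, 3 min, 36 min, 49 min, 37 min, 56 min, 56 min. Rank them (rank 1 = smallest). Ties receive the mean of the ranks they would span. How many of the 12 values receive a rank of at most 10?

9

Sorted (ascending): 3, 27, 36, 37, 49, 49, 51, 52, 54, 56, 56, 56
The 2 values of 49 occupy positions 5–6 → average rank (5+6)/2 = 5.5.
The 3 values of 56 occupy positions 10–12 → average rank 11.
Ranks ≤ 10: {1, 2, 3, 4, 5.5, 5.5, 7, 8, 9} → 9 values.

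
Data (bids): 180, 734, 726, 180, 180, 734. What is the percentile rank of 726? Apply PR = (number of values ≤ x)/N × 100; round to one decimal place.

N = 6.
Strictly below 726: 3. Equal to 726: 1.
PR = 4/6 × 100 = 66.7

66.7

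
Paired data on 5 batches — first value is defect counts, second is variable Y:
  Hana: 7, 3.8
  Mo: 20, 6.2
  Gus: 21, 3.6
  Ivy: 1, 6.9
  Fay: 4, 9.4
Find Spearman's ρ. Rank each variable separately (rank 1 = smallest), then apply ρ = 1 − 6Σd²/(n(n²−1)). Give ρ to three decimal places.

Ranks of variable 1: 3, 4, 5, 1, 2
Ranks of variable 2: 2, 3, 1, 4, 5
d = r₁ − r₂: 1, 1, 4, -3, -3
d²: 1, 1, 16, 9, 9; Σd² = 36
ρ = 1 − 6·36/(5·24) = 1 − 216/120 = -0.800

-0.800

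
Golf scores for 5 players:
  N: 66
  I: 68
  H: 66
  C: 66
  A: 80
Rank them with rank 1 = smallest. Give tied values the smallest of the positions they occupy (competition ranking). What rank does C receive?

1

Sorted (ascending): 66, 66, 66, 68, 80
The 3 values of 66 occupy positions 1–3 → each gets rank 1.
C has value 66 → rank 1.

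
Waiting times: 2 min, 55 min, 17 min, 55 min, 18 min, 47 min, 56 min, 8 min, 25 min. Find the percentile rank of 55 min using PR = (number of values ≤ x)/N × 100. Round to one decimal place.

N = 9.
Strictly below 55: 6. Equal to 55: 2.
PR = 8/9 × 100 = 88.9

88.9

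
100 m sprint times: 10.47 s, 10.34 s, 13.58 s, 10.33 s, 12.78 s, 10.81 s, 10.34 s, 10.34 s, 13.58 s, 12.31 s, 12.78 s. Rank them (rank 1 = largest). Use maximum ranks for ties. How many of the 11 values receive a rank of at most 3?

Sorted (descending): 13.58, 13.58, 12.78, 12.78, 12.31, 10.81, 10.47, 10.34, 10.34, 10.34, 10.33
The 2 values of 13.58 occupy positions 1–2 → each gets rank 2.
The 2 values of 12.78 occupy positions 3–4 → each gets rank 4.
The 3 values of 10.34 occupy positions 8–10 → each gets rank 10.
Ranks ≤ 3: {2, 2} → 2 values.

2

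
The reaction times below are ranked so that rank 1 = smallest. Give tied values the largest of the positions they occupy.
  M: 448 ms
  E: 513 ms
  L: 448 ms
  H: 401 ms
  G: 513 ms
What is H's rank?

Sorted (ascending): 401, 448, 448, 513, 513
The 2 values of 448 occupy positions 2–3 → each gets rank 3.
The 2 values of 513 occupy positions 4–5 → each gets rank 5.
H has value 401 ms → rank 1.

1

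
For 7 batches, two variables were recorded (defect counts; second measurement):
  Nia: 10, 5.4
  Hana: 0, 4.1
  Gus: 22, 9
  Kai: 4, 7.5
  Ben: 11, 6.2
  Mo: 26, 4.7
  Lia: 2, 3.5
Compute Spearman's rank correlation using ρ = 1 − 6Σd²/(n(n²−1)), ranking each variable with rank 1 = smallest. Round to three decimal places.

Ranks of variable 1: 4, 1, 6, 3, 5, 7, 2
Ranks of variable 2: 4, 2, 7, 6, 5, 3, 1
d = r₁ − r₂: 0, -1, -1, -3, 0, 4, 1
d²: 0, 1, 1, 9, 0, 16, 1; Σd² = 28
ρ = 1 − 6·28/(7·48) = 1 − 168/336 = 0.500

0.500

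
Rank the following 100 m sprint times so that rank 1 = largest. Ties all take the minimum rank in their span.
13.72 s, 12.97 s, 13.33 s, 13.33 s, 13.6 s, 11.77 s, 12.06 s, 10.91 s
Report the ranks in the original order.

Sorted (descending): 13.72, 13.6, 13.33, 13.33, 12.97, 12.06, 11.77, 10.91
The 2 values of 13.33 occupy positions 3–4 → each gets rank 3.

1, 5, 3, 3, 2, 7, 6, 8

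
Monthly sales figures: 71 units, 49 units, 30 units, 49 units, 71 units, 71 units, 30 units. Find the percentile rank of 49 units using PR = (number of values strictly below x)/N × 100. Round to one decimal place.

28.6

N = 7.
Strictly below 49: 2. Equal to 49: 2.
PR = 2/7 × 100 = 28.6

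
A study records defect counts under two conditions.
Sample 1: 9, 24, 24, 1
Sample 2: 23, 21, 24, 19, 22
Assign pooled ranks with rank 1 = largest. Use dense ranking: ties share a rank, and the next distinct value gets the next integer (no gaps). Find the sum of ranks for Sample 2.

Sorted (descending): 24, 24, 24, 23, 22, 21, 19, 9, 1
The 3 values of 24 share dense rank 1.
Remaining distinct values take the next consecutive integers.
Sample 2 values → pooled ranks: 23→2, 21→4, 24→1, 19→5, 22→3
Rank sum = 2 + 4 + 1 + 5 + 3 = 15

15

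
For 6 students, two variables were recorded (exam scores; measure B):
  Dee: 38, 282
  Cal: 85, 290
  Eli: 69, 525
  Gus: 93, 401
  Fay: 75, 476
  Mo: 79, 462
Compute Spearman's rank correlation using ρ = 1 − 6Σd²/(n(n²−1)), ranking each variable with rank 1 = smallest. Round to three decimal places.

-0.086

Ranks of variable 1: 1, 5, 2, 6, 3, 4
Ranks of variable 2: 1, 2, 6, 3, 5, 4
d = r₁ − r₂: 0, 3, -4, 3, -2, 0
d²: 0, 9, 16, 9, 4, 0; Σd² = 38
ρ = 1 − 6·38/(6·35) = 1 − 228/210 = -0.086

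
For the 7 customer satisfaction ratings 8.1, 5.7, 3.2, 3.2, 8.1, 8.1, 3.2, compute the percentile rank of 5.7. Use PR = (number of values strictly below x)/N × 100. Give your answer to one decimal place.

N = 7.
Strictly below 5.7: 3. Equal to 5.7: 1.
PR = 3/7 × 100 = 42.9

42.9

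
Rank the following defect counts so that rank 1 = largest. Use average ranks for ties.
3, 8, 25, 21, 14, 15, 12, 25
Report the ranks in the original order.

8, 7, 1.5, 3, 5, 4, 6, 1.5

Sorted (descending): 25, 25, 21, 15, 14, 12, 8, 3
The 2 values of 25 occupy positions 1–2 → average rank (1+2)/2 = 1.5.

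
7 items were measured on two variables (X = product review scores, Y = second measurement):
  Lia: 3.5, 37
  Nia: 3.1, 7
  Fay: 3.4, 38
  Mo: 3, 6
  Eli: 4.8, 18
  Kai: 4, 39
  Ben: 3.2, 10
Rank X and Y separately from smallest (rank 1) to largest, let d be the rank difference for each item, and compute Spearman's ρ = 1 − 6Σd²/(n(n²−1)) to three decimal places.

0.750

Ranks of variable 1: 5, 2, 4, 1, 7, 6, 3
Ranks of variable 2: 5, 2, 6, 1, 4, 7, 3
d = r₁ − r₂: 0, 0, -2, 0, 3, -1, 0
d²: 0, 0, 4, 0, 9, 1, 0; Σd² = 14
ρ = 1 − 6·14/(7·48) = 1 − 84/336 = 0.750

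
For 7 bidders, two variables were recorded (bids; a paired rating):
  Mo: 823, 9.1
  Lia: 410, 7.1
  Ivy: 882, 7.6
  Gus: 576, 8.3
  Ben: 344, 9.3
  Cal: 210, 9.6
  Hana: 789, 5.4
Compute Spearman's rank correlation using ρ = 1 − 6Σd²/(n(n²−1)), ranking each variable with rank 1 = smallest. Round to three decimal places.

Ranks of variable 1: 6, 3, 7, 4, 2, 1, 5
Ranks of variable 2: 5, 2, 3, 4, 6, 7, 1
d = r₁ − r₂: 1, 1, 4, 0, -4, -6, 4
d²: 1, 1, 16, 0, 16, 36, 16; Σd² = 86
ρ = 1 − 6·86/(7·48) = 1 − 516/336 = -0.536

-0.536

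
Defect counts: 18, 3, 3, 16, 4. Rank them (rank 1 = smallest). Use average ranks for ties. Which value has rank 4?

16

Sorted (ascending): 3, 3, 4, 16, 18
The 2 values of 3 occupy positions 1–2 → average rank (1+2)/2 = 1.5.
Rank 4 → value 16.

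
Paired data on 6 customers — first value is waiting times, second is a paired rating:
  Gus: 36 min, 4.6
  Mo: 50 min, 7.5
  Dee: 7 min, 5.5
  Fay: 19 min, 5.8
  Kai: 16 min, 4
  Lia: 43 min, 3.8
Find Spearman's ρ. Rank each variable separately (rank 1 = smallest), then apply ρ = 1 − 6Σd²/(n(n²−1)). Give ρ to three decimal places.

0.143

Ranks of variable 1: 4, 6, 1, 3, 2, 5
Ranks of variable 2: 3, 6, 4, 5, 2, 1
d = r₁ − r₂: 1, 0, -3, -2, 0, 4
d²: 1, 0, 9, 4, 0, 16; Σd² = 30
ρ = 1 − 6·30/(6·35) = 1 − 180/210 = 0.143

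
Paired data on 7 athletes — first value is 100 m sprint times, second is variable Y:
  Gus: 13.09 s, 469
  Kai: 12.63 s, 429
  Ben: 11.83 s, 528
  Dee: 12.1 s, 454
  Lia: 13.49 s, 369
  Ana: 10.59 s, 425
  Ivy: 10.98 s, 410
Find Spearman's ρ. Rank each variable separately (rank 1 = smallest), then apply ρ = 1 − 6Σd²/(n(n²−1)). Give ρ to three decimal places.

Ranks of variable 1: 6, 5, 3, 4, 7, 1, 2
Ranks of variable 2: 6, 4, 7, 5, 1, 3, 2
d = r₁ − r₂: 0, 1, -4, -1, 6, -2, 0
d²: 0, 1, 16, 1, 36, 4, 0; Σd² = 58
ρ = 1 − 6·58/(7·48) = 1 − 348/336 = -0.036

-0.036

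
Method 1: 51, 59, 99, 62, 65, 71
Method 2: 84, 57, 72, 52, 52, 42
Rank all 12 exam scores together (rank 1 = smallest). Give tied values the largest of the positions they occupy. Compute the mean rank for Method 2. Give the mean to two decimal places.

Sorted (ascending): 42, 51, 52, 52, 57, 59, 62, 65, 71, 72, 84, 99
The 2 values of 52 occupy positions 3–4 → each gets rank 4.
Method 2 values → pooled ranks: 84→11, 57→5, 72→10, 52→4, 52→4, 42→1
Mean rank = (11 + 5 + 10 + 4 + 4 + 1) / 6 = 5.83

5.83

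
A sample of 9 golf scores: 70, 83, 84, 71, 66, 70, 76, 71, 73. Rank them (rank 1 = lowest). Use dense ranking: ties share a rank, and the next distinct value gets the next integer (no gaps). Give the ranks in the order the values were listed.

2, 6, 7, 3, 1, 2, 5, 3, 4

Sorted (ascending): 66, 70, 70, 71, 71, 73, 76, 83, 84
The 2 values of 70 share dense rank 2.
The 2 values of 71 share dense rank 3.
Remaining distinct values take the next consecutive integers.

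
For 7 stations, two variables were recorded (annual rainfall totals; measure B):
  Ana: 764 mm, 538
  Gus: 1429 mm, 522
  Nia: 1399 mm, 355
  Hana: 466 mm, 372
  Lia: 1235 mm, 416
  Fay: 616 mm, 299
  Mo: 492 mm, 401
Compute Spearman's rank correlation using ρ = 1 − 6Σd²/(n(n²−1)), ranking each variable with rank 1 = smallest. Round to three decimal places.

Ranks of variable 1: 4, 7, 6, 1, 5, 3, 2
Ranks of variable 2: 7, 6, 2, 3, 5, 1, 4
d = r₁ − r₂: -3, 1, 4, -2, 0, 2, -2
d²: 9, 1, 16, 4, 0, 4, 4; Σd² = 38
ρ = 1 − 6·38/(7·48) = 1 − 228/336 = 0.321

0.321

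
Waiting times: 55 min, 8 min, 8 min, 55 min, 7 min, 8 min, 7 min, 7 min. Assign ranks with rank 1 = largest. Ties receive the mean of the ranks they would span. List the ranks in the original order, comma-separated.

1.5, 4, 4, 1.5, 7, 4, 7, 7

Sorted (descending): 55, 55, 8, 8, 8, 7, 7, 7
The 2 values of 55 occupy positions 1–2 → average rank (1+2)/2 = 1.5.
The 3 values of 8 occupy positions 3–5 → average rank 4.
The 3 values of 7 occupy positions 6–8 → average rank 7.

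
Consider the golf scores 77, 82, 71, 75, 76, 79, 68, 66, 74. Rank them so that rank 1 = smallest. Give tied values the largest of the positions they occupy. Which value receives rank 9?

Sorted (ascending): 66, 68, 71, 74, 75, 76, 77, 79, 82
No ties — each value takes its position as its rank.
Rank 9 → value 82.

82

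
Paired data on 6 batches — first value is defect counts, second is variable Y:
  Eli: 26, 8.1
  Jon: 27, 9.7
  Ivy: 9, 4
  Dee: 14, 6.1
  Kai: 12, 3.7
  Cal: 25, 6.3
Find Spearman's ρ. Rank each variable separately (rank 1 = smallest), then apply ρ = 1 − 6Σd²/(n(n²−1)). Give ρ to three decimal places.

0.943

Ranks of variable 1: 5, 6, 1, 3, 2, 4
Ranks of variable 2: 5, 6, 2, 3, 1, 4
d = r₁ − r₂: 0, 0, -1, 0, 1, 0
d²: 0, 0, 1, 0, 1, 0; Σd² = 2
ρ = 1 − 6·2/(6·35) = 1 − 12/210 = 0.943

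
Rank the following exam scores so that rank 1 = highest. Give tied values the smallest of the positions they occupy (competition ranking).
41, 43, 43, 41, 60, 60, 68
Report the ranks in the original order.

6, 4, 4, 6, 2, 2, 1

Sorted (descending): 68, 60, 60, 43, 43, 41, 41
The 2 values of 60 occupy positions 2–3 → each gets rank 2.
The 2 values of 43 occupy positions 4–5 → each gets rank 4.
The 2 values of 41 occupy positions 6–7 → each gets rank 6.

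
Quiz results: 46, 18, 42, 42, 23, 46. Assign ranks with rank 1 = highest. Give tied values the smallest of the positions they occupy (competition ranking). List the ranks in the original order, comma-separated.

1, 6, 3, 3, 5, 1

Sorted (descending): 46, 46, 42, 42, 23, 18
The 2 values of 46 occupy positions 1–2 → each gets rank 1.
The 2 values of 42 occupy positions 3–4 → each gets rank 3.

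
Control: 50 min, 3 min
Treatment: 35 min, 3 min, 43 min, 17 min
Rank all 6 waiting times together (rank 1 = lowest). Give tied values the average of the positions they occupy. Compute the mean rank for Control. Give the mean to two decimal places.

3.75

Sorted (ascending): 3, 3, 17, 35, 43, 50
The 2 values of 3 occupy positions 1–2 → average rank (1+2)/2 = 1.5.
Control values → pooled ranks: 50→6, 3→1.5
Mean rank = (6 + 1.5) / 2 = 3.75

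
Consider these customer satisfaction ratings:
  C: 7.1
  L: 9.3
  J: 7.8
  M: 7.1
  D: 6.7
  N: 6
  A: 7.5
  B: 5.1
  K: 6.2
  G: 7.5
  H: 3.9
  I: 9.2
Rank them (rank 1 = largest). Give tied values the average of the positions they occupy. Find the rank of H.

12

Sorted (descending): 9.3, 9.2, 7.8, 7.5, 7.5, 7.1, 7.1, 6.7, 6.2, 6, 5.1, 3.9
The 2 values of 7.5 occupy positions 4–5 → average rank (4+5)/2 = 4.5.
The 2 values of 7.1 occupy positions 6–7 → average rank (6+7)/2 = 6.5.
H has value 3.9 → rank 12.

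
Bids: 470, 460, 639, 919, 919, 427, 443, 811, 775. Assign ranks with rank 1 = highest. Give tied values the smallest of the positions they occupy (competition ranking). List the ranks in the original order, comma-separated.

Sorted (descending): 919, 919, 811, 775, 639, 470, 460, 443, 427
The 2 values of 919 occupy positions 1–2 → each gets rank 1.

6, 7, 5, 1, 1, 9, 8, 3, 4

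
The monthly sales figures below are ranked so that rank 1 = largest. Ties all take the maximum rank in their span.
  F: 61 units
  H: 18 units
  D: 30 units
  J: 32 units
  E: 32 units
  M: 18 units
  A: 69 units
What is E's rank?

4

Sorted (descending): 69, 61, 32, 32, 30, 18, 18
The 2 values of 32 occupy positions 3–4 → each gets rank 4.
The 2 values of 18 occupy positions 6–7 → each gets rank 7.
E has value 32 units → rank 4.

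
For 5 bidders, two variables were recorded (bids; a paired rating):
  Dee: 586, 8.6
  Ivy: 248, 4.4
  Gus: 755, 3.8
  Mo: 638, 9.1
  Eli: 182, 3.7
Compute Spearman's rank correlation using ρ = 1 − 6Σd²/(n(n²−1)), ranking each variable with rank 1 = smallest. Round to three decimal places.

Ranks of variable 1: 3, 2, 5, 4, 1
Ranks of variable 2: 4, 3, 2, 5, 1
d = r₁ − r₂: -1, -1, 3, -1, 0
d²: 1, 1, 9, 1, 0; Σd² = 12
ρ = 1 − 6·12/(5·24) = 1 − 72/120 = 0.400

0.400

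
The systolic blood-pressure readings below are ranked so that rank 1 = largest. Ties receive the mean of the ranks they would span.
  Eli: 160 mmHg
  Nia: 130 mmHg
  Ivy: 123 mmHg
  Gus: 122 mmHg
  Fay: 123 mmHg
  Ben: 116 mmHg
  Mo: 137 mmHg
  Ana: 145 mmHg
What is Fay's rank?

Sorted (descending): 160, 145, 137, 130, 123, 123, 122, 116
The 2 values of 123 occupy positions 5–6 → average rank (5+6)/2 = 5.5.
Fay has value 123 mmHg → rank 5.5.

5.5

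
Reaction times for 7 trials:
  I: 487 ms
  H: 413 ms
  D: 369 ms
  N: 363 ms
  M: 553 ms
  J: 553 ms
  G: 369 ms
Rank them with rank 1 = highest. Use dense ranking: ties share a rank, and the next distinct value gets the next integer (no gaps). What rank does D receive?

4

Sorted (descending): 553, 553, 487, 413, 369, 369, 363
The 2 values of 553 share dense rank 1.
The 2 values of 369 share dense rank 4.
Remaining distinct values take the next consecutive integers.
D has value 369 ms → rank 4.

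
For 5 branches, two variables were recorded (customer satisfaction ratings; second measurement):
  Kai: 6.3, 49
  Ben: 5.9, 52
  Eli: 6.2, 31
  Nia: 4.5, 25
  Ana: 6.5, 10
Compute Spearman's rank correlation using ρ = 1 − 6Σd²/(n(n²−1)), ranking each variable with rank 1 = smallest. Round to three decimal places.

Ranks of variable 1: 4, 2, 3, 1, 5
Ranks of variable 2: 4, 5, 3, 2, 1
d = r₁ − r₂: 0, -3, 0, -1, 4
d²: 0, 9, 0, 1, 16; Σd² = 26
ρ = 1 − 6·26/(5·24) = 1 − 156/120 = -0.300

-0.300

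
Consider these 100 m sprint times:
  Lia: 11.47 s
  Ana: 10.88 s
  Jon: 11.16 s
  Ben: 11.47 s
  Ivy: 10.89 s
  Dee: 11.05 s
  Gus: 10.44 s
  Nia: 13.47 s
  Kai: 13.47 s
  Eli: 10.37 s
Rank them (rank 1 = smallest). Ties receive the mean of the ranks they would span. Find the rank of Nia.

Sorted (ascending): 10.37, 10.44, 10.88, 10.89, 11.05, 11.16, 11.47, 11.47, 13.47, 13.47
The 2 values of 11.47 occupy positions 7–8 → average rank (7+8)/2 = 7.5.
The 2 values of 13.47 occupy positions 9–10 → average rank (9+10)/2 = 9.5.
Nia has value 13.47 s → rank 9.5.

9.5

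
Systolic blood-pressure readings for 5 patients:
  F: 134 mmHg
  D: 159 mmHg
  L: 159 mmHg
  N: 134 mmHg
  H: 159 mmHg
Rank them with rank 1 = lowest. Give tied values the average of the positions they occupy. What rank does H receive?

Sorted (ascending): 134, 134, 159, 159, 159
The 2 values of 134 occupy positions 1–2 → average rank (1+2)/2 = 1.5.
The 3 values of 159 occupy positions 3–5 → average rank 4.
H has value 159 mmHg → rank 4.

4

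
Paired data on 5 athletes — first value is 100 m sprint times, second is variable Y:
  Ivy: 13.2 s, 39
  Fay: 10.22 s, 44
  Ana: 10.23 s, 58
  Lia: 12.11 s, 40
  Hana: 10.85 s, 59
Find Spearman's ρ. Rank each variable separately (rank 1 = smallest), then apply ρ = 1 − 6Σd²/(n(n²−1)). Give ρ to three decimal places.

Ranks of variable 1: 5, 1, 2, 4, 3
Ranks of variable 2: 1, 3, 4, 2, 5
d = r₁ − r₂: 4, -2, -2, 2, -2
d²: 16, 4, 4, 4, 4; Σd² = 32
ρ = 1 − 6·32/(5·24) = 1 − 192/120 = -0.600

-0.600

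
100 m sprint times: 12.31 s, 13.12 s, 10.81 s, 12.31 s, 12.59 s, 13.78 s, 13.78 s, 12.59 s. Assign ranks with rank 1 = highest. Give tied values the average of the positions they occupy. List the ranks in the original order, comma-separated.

Sorted (descending): 13.78, 13.78, 13.12, 12.59, 12.59, 12.31, 12.31, 10.81
The 2 values of 13.78 occupy positions 1–2 → average rank (1+2)/2 = 1.5.
The 2 values of 12.59 occupy positions 4–5 → average rank (4+5)/2 = 4.5.
The 2 values of 12.31 occupy positions 6–7 → average rank (6+7)/2 = 6.5.

6.5, 3, 8, 6.5, 4.5, 1.5, 1.5, 4.5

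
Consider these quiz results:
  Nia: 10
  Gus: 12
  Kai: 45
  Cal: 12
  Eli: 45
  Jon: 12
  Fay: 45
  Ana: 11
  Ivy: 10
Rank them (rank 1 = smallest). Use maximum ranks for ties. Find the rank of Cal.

Sorted (ascending): 10, 10, 11, 12, 12, 12, 45, 45, 45
The 2 values of 10 occupy positions 1–2 → each gets rank 2.
The 3 values of 12 occupy positions 4–6 → each gets rank 6.
The 3 values of 45 occupy positions 7–9 → each gets rank 9.
Cal has value 12 → rank 6.

6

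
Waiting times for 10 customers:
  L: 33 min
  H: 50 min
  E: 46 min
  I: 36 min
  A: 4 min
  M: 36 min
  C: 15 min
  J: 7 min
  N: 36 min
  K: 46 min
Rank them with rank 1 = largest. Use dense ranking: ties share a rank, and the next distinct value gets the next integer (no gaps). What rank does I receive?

3

Sorted (descending): 50, 46, 46, 36, 36, 36, 33, 15, 7, 4
The 2 values of 46 share dense rank 2.
The 3 values of 36 share dense rank 3.
Remaining distinct values take the next consecutive integers.
I has value 36 min → rank 3.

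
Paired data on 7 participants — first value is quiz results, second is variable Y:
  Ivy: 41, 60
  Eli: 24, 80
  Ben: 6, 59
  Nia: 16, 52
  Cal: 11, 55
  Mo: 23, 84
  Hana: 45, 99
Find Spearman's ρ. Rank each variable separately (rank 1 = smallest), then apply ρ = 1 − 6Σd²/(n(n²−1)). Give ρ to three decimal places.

Ranks of variable 1: 6, 5, 1, 3, 2, 4, 7
Ranks of variable 2: 4, 5, 3, 1, 2, 6, 7
d = r₁ − r₂: 2, 0, -2, 2, 0, -2, 0
d²: 4, 0, 4, 4, 0, 4, 0; Σd² = 16
ρ = 1 − 6·16/(7·48) = 1 − 96/336 = 0.714

0.714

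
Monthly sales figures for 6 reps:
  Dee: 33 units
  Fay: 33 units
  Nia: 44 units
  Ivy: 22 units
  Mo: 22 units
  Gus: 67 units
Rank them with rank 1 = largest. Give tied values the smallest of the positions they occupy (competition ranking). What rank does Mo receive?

Sorted (descending): 67, 44, 33, 33, 22, 22
The 2 values of 33 occupy positions 3–4 → each gets rank 3.
The 2 values of 22 occupy positions 5–6 → each gets rank 5.
Mo has value 22 units → rank 5.

5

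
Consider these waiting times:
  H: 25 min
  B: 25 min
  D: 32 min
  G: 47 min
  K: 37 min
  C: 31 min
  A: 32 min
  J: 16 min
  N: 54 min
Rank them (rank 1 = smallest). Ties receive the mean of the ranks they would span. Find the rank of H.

2.5

Sorted (ascending): 16, 25, 25, 31, 32, 32, 37, 47, 54
The 2 values of 25 occupy positions 2–3 → average rank (2+3)/2 = 2.5.
The 2 values of 32 occupy positions 5–6 → average rank (5+6)/2 = 5.5.
H has value 25 min → rank 2.5.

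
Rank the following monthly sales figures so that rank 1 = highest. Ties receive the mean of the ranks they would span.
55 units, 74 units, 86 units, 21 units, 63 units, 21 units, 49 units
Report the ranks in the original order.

4, 2, 1, 6.5, 3, 6.5, 5

Sorted (descending): 86, 74, 63, 55, 49, 21, 21
The 2 values of 21 occupy positions 6–7 → average rank (6+7)/2 = 6.5.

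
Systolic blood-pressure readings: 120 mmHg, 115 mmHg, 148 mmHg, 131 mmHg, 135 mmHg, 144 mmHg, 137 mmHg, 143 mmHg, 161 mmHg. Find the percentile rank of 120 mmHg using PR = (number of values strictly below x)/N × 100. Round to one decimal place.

N = 9.
Strictly below 120: 1. Equal to 120: 1.
PR = 1/9 × 100 = 11.1

11.1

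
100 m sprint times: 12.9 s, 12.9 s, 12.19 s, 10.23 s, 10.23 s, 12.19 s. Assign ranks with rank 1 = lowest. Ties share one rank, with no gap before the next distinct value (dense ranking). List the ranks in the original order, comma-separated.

Sorted (ascending): 10.23, 10.23, 12.19, 12.19, 12.9, 12.9
The 2 values of 10.23 share dense rank 1.
The 2 values of 12.19 share dense rank 2.
The 2 values of 12.9 share dense rank 3.

3, 3, 2, 1, 1, 2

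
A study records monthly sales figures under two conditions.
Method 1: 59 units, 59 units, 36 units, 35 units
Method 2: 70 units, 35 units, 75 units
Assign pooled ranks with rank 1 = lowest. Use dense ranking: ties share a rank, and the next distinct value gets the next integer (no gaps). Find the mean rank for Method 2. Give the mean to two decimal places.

Sorted (ascending): 35, 35, 36, 59, 59, 70, 75
The 2 values of 35 share dense rank 1.
The 2 values of 59 share dense rank 3.
Remaining distinct values take the next consecutive integers.
Method 2 values → pooled ranks: 70→4, 35→1, 75→5
Mean rank = (4 + 1 + 5) / 3 = 3.33

3.33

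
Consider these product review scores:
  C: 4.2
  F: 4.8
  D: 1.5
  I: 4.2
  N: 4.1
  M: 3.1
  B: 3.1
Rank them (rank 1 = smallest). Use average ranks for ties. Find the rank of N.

Sorted (ascending): 1.5, 3.1, 3.1, 4.1, 4.2, 4.2, 4.8
The 2 values of 3.1 occupy positions 2–3 → average rank (2+3)/2 = 2.5.
The 2 values of 4.2 occupy positions 5–6 → average rank (5+6)/2 = 5.5.
N has value 4.1 → rank 4.

4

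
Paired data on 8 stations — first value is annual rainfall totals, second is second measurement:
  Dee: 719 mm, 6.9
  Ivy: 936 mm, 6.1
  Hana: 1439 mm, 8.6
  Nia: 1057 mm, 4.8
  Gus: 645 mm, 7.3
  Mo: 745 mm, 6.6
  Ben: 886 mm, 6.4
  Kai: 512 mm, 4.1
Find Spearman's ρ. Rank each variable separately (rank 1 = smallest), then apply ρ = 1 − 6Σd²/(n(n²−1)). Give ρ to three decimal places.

0.167

Ranks of variable 1: 3, 6, 8, 7, 2, 4, 5, 1
Ranks of variable 2: 6, 3, 8, 2, 7, 5, 4, 1
d = r₁ − r₂: -3, 3, 0, 5, -5, -1, 1, 0
d²: 9, 9, 0, 25, 25, 1, 1, 0; Σd² = 70
ρ = 1 − 6·70/(8·63) = 1 − 420/504 = 0.167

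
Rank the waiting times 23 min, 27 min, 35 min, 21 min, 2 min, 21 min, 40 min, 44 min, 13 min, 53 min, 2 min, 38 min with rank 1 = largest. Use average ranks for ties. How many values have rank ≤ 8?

Sorted (descending): 53, 44, 40, 38, 35, 27, 23, 21, 21, 13, 2, 2
The 2 values of 21 occupy positions 8–9 → average rank (8+9)/2 = 8.5.
The 2 values of 2 occupy positions 11–12 → average rank (11+12)/2 = 11.5.
Ranks ≤ 8: {1, 2, 3, 4, 5, 6, 7} → 7 values.

7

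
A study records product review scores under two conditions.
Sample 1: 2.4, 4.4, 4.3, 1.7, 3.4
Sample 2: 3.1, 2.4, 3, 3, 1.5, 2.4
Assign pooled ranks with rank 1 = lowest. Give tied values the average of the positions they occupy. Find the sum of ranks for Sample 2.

Sorted (ascending): 1.5, 1.7, 2.4, 2.4, 2.4, 3, 3, 3.1, 3.4, 4.3, 4.4
The 3 values of 2.4 occupy positions 3–5 → average rank 4.
The 2 values of 3 occupy positions 6–7 → average rank (6+7)/2 = 6.5.
Sample 2 values → pooled ranks: 3.1→8, 2.4→4, 3→6.5, 3→6.5, 1.5→1, 2.4→4
Rank sum = 8 + 4 + 6.5 + 6.5 + 1 + 4 = 30

30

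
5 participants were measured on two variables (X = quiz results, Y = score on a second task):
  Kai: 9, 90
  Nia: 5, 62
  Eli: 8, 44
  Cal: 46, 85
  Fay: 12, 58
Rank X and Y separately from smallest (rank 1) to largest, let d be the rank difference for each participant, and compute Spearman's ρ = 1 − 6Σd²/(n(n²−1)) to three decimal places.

0.300

Ranks of variable 1: 3, 1, 2, 5, 4
Ranks of variable 2: 5, 3, 1, 4, 2
d = r₁ − r₂: -2, -2, 1, 1, 2
d²: 4, 4, 1, 1, 4; Σd² = 14
ρ = 1 − 6·14/(5·24) = 1 − 84/120 = 0.300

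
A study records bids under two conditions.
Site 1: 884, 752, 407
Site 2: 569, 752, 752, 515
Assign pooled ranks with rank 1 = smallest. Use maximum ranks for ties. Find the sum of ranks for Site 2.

17

Sorted (ascending): 407, 515, 569, 752, 752, 752, 884
The 3 values of 752 occupy positions 4–6 → each gets rank 6.
Site 2 values → pooled ranks: 569→3, 752→6, 752→6, 515→2
Rank sum = 3 + 6 + 6 + 2 = 17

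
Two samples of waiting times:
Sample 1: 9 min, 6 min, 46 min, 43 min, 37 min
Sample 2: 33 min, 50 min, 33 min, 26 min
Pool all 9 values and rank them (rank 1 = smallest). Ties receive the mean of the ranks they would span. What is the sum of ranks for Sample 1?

24

Sorted (ascending): 6, 9, 26, 33, 33, 37, 43, 46, 50
The 2 values of 33 occupy positions 4–5 → average rank (4+5)/2 = 4.5.
Sample 1 values → pooled ranks: 9→2, 6→1, 46→8, 43→7, 37→6
Rank sum = 2 + 1 + 8 + 7 + 6 = 24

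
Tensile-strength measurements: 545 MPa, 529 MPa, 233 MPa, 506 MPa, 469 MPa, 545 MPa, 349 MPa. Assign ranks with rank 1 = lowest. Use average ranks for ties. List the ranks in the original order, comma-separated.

Sorted (ascending): 233, 349, 469, 506, 529, 545, 545
The 2 values of 545 occupy positions 6–7 → average rank (6+7)/2 = 6.5.

6.5, 5, 1, 4, 3, 6.5, 2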